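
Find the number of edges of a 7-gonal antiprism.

28

An antiprism on an n-gon has two n-gon caps and 2n triangles: V = 2·7 = 14, E = 4·7 = 28, F = 2·7 + 2 = 16.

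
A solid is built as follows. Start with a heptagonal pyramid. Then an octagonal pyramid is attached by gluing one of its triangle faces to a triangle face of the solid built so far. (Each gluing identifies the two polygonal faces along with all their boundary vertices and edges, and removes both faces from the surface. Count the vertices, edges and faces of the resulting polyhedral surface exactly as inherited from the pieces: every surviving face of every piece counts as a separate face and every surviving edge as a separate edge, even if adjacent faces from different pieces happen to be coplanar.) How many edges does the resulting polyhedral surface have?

A heptagonal pyramid: V=8, E=14, F=8.
Attach an octagonal pyramid (V=9, E=16, F=9) along a 3-gon: merge 3 vertices and 3 edges, delete both glued faces → V=14, E=27, F=15.
Check: V − E + F = 14 − 27 + 15 = 2.

27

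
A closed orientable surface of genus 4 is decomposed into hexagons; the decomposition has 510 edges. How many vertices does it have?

334

χ = 2 − 2·4 = -6, and every face is a hexagon so 6F = 2E.
F = 2E/6 = 170. Then V = -6 + E − F = -6 + 510 − 170 = 334.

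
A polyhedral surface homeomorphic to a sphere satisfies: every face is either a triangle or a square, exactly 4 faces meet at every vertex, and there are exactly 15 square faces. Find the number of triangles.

Let x be the number of triangles; then F = 15 + x.
Edge–face incidences: 2E = 4·15 + 3·x = 60 + 3x.
Every vertex has degree 4, so 4V = 2E.
Euler: V − E + F = 2 ⇒ (2E)/4 − E + (15 + x) = 2.
Multiply by 8: 2·(2E) − 4·(2E) + 8·(15 + x) = 16, i.e. 120 + 8x − 2·(60 + 3x) = 16.
Collecting terms: 2x = 16, so x = 8.
Then 2E = 60 + 3·8 = 84, so E = 42, V = 2E/4 = 21, F = 15 + 8 = 23.

8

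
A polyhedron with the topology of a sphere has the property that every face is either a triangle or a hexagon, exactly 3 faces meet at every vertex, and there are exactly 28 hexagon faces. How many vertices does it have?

60

Let x be the number of triangles; then F = 28 + x.
Edge–face incidences: 2E = 6·28 + 3·x = 168 + 3x.
Every vertex has degree 3, so 3V = 2E.
Euler: V − E + F = 2 ⇒ (2E)/3 − E + (28 + x) = 2.
Multiply by 6: 2·(2E) − 3·(2E) + 6·(28 + x) = 12, i.e. 168 + 6x − (168 + 3x) = 12.
Collecting terms: 3x = 12, so x = 4.
Then 2E = 168 + 3·4 = 180, so E = 90, V = 2E/3 = 60, F = 28 + 4 = 32.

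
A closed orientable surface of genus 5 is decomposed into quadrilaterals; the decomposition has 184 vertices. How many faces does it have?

χ = 2 − 2·5 = -8, and every face is a square so 4F = 2E.
V − E + F = -8 with E = 4F/2 gives 184 − (4/2 − 1)·F = -8, so F = 192 and E = 384.

192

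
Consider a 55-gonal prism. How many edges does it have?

A prism on an n-gon has two n-gon bases and n rectangular sides: V = 2·55 = 110, E = 3·55 = 165, F = 55 + 2 = 57.
Check: V − E + F = 110 − 165 + 57 = 2.

165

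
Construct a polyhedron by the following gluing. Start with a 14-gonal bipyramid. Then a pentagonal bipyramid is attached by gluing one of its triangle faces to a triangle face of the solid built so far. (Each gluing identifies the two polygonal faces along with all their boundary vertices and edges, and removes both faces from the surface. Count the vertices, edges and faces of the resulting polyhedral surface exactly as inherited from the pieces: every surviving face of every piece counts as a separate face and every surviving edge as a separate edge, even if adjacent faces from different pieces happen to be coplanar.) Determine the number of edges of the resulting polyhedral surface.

A 14-gonal bipyramid: V=16, E=42, F=28.
Attach a pentagonal bipyramid (V=7, E=15, F=10) along a 3-gon: merge 3 vertices and 3 edges, delete both glued faces → V=20, E=54, F=36.
Check: V − E + F = 20 − 54 + 36 = 2.

54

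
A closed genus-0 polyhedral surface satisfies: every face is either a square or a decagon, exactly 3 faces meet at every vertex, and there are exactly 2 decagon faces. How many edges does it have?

Let x be the number of squares; then F = 2 + x.
Edge–face incidences: 2E = 10·2 + 4·x = 20 + 4x.
Every vertex has degree 3, so 3V = 2E.
Euler: V − E + F = 2 ⇒ (2E)/3 − E + (2 + x) = 2.
Multiply by 6: 2·(2E) − 3·(2E) + 6·(2 + x) = 12, i.e. 12 + 6x − (20 + 4x) = 12.
Collecting terms: 2x − 8 = 12, so 2x = 20, so x = 10.
Then 2E = 20 + 4·10 = 60, so E = 30, V = 2E/3 = 20, F = 2 + 10 = 12.

30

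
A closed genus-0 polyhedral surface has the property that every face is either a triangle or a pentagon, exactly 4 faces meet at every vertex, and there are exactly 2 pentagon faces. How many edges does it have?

Let x be the number of triangles; then F = 2 + x.
Edge–face incidences: 2E = 5·2 + 3·x = 10 + 3x.
Every vertex has degree 4, so 4V = 2E.
Euler: V − E + F = 2 ⇒ (2E)/4 − E + (2 + x) = 2.
Multiply by 8: 2·(2E) − 4·(2E) + 8·(2 + x) = 16, i.e. 16 + 8x − 2·(10 + 3x) = 16.
Collecting terms: 2x − 4 = 16, so 2x = 20, so x = 10.
Then 2E = 10 + 3·10 = 40, so E = 20, V = 2E/4 = 10, F = 2 + 10 = 12.

20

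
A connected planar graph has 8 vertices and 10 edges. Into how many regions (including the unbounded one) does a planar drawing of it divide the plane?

4

Euler's formula for a connected plane graph: V − E + F = 2, so F = 2 − 8 + 10 = 4.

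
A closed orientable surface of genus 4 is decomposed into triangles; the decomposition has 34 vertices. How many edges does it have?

120

χ = 2 − 2·4 = -6, and every face is a triangle so 3F = 2E.
V − E + F = -6 with E = 3F/2 gives 34 − (3/2 − 1)·F = -6, so F = 80 and E = 120.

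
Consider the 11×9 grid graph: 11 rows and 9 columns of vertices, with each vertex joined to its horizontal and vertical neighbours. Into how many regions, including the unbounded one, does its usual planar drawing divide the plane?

81

The grid has V = 11·9 = 99 vertices and E = 11·8 + 9·10 = 178 edges.
F = 2 − V + E = 2 − 99 + 178 = 81.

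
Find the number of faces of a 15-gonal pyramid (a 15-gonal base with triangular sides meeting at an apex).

16

A pyramid on an n-gon base has one n-gon and n triangles: V = 15 + 1 = 16, E = 2·15 = 30, F = 15 + 1 = 16.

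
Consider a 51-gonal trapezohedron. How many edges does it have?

204

The n-trapezohedron (dual of the n-antiprism) has V = 2·51 + 2 = 104, E = 4·51 = 204, F = 2·51 = 102.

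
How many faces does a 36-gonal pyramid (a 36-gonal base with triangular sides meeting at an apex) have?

A pyramid on an n-gon base has one n-gon and n triangles: V = 36 + 1 = 37, E = 2·36 = 72, F = 36 + 1 = 37.

37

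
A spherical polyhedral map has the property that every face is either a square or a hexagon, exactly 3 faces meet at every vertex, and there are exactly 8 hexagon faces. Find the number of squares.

Let x be the number of squares; then F = 8 + x.
Edge–face incidences: 2E = 6·8 + 4·x = 48 + 4x.
Every vertex has degree 3, so 3V = 2E.
Euler: V − E + F = 2 ⇒ (2E)/3 − E + (8 + x) = 2.
Multiply by 6: 2·(2E) − 3·(2E) + 6·(8 + x) = 12, i.e. 48 + 6x − (48 + 4x) = 12.
Collecting terms: 2x = 12, so x = 6.
Then 2E = 48 + 4·6 = 72, so E = 36, V = 2E/3 = 24, F = 8 + 6 = 14.

6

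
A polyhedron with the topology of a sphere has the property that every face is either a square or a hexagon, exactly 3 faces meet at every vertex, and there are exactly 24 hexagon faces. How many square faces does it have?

6

Let x be the number of squares; then F = 24 + x.
Edge–face incidences: 2E = 6·24 + 4·x = 144 + 4x.
Every vertex has degree 3, so 3V = 2E.
Euler: V − E + F = 2 ⇒ (2E)/3 − E + (24 + x) = 2.
Multiply by 6: 2·(2E) − 3·(2E) + 6·(24 + x) = 12, i.e. 144 + 6x − (144 + 4x) = 12.
Collecting terms: 2x = 12, so x = 6.
Then 2E = 144 + 4·6 = 168, so E = 84, V = 2E/3 = 56, F = 24 + 6 = 30.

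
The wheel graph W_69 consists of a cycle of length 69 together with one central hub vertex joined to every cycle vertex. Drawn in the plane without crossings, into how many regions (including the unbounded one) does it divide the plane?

W_69 has V = 69 + 1 = 70 vertices and E = 2·69 = 138 edges.
By Euler's formula F = 2 − V + E = 2 − 70 + 138 = 70.

70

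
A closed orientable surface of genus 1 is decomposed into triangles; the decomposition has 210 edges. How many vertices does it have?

70

χ = 2 − 2·1 = 0, and every face is a triangle so 3F = 2E.
F = 2E/3 = 140. Then V = 0 + E − F = 0 + 210 − 140 = 70.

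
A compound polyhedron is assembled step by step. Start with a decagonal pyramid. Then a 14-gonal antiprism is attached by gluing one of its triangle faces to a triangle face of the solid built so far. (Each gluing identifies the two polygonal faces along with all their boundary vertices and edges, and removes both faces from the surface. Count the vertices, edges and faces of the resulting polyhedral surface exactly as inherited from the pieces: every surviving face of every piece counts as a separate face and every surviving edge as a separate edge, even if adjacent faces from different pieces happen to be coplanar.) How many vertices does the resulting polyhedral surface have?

36

A decagonal pyramid: V=11, E=20, F=11.
Attach a 14-gonal antiprism (V=28, E=56, F=30) along a 3-gon: merge 3 vertices and 3 edges, delete both glued faces → V=36, E=73, F=39.
Check: V − E + F = 36 − 73 + 39 = 2.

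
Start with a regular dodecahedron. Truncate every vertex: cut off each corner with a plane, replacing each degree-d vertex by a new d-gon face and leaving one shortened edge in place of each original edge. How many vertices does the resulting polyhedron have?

The base solid has V = 20, E = 30, F = 12.
Truncation replaces each original edge-end by a new vertex, so V′ = 2E = 60.
Each original edge survives, and each old vertex of degree d contributes d new edges; summing degrees gives Σd = 2E, so E′ = E + 2E = 3E = 90.
Each original face survives and each original vertex becomes one new face: F′ = F + V = 32.

60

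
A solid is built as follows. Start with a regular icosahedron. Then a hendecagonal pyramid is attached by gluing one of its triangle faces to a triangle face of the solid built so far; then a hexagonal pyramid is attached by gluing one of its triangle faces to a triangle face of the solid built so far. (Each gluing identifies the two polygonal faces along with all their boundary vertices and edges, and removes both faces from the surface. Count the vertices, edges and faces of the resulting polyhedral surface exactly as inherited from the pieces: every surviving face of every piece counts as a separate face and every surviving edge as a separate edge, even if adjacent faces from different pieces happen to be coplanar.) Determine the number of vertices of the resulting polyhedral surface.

A regular icosahedron: V=12, E=30, F=20.
Attach a hendecagonal pyramid (V=12, E=22, F=12) along a 3-gon: merge 3 vertices and 3 edges, delete both glued faces → V=21, E=49, F=30.
Attach a hexagonal pyramid (V=7, E=12, F=7) along a 3-gon: merge 3 vertices and 3 edges, delete both glued faces → V=25, E=58, F=35.
Check: V − E + F = 25 − 58 + 35 = 2.

25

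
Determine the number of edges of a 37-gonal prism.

111

A prism on an n-gon has two n-gon bases and n rectangular sides: V = 2·37 = 74, E = 3·37 = 111, F = 37 + 2 = 39.
Check: V − E + F = 74 − 111 + 39 = 2.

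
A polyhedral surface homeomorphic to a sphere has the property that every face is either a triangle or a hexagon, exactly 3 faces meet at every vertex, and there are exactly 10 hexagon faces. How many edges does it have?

Let x be the number of triangles; then F = 10 + x.
Edge–face incidences: 2E = 6·10 + 3·x = 60 + 3x.
Every vertex has degree 3, so 3V = 2E.
Euler: V − E + F = 2 ⇒ (2E)/3 − E + (10 + x) = 2.
Multiply by 6: 2·(2E) − 3·(2E) + 6·(10 + x) = 12, i.e. 60 + 6x − (60 + 3x) = 12.
Collecting terms: 3x = 12, so x = 4.
Then 2E = 60 + 3·4 = 72, so E = 36, V = 2E/3 = 24, F = 10 + 4 = 14.

36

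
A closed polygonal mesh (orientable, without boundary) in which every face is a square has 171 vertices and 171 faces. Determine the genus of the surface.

1

Every face is a square, so 2E = 4·171 = 684, giving E = 342.
χ = V − E + F = 171 − 342 + 171 = 0.
For a closed orientable surface χ = 2 − 2g, so g = (2 − (0))/2 = 1.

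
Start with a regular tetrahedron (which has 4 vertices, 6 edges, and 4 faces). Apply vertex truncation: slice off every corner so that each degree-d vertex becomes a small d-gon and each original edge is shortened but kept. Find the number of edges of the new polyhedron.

Truncation replaces each original edge-end by a new vertex, so V′ = 2E = 12.
Each original edge survives, and each old vertex of degree d contributes d new edges; summing degrees gives Σd = 2E, so E′ = E + 2E = 3E = 18.
Each original face survives and each original vertex becomes one new face: F′ = F + V = 8.

18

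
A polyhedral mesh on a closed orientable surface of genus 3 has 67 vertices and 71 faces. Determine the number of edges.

For a closed orientable surface of genus 3, χ = 2 − 2·3 = -4.
E = V + F − (-4) = 67 + 71 − (-4) = 142.

142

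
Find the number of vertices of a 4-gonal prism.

A prism on an n-gon has two n-gon bases and n rectangular sides: V = 2·4 = 8, E = 3·4 = 12, F = 4 + 2 = 6.
Check: V − E + F = 8 − 12 + 6 = 2.

8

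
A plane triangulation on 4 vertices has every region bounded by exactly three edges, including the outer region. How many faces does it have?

4

In a plane triangulation 3F = 2E and V − E + F = 2, so F = 2V − 4 = 2·4 − 4 = 4.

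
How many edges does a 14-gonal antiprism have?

56

An antiprism on an n-gon has two n-gon caps and 2n triangles: V = 2·14 = 28, E = 4·14 = 56, F = 2·14 + 2 = 30.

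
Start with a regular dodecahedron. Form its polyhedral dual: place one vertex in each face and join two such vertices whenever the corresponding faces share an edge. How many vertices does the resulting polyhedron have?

12

The base solid has V = 20, E = 30, F = 12.
The dual swaps V and F and preserves E: V′ = F = 12, E′ = E = 30, F′ = V = 20.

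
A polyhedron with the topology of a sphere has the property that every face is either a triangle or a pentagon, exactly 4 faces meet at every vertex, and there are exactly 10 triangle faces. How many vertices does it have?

10

Let x be the number of pentagons; then F = 10 + x.
Edge–face incidences: 2E = 3·10 + 5·x = 30 + 5x.
Every vertex has degree 4, so 4V = 2E.
Euler: V − E + F = 2 ⇒ (2E)/4 − E + (10 + x) = 2.
Multiply by 8: 2·(2E) − 4·(2E) + 8·(10 + x) = 16, i.e. 80 + 8x − 2·(30 + 5x) = 16.
Collecting terms: −2x + 20 = 16, so −2x = −4, so x = 2.
Then 2E = 30 + 5·2 = 40, so E = 20, V = 2E/4 = 10, F = 10 + 2 = 12.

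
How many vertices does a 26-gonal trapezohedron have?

The n-trapezohedron (dual of the n-antiprism) has V = 2·26 + 2 = 54, E = 4·26 = 104, F = 2·26 = 52.
Check: V − E + F = 54 − 104 + 52 = 2.

54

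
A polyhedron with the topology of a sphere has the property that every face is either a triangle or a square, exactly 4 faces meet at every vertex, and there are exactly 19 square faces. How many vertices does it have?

Let x be the number of triangles; then F = 19 + x.
Edge–face incidences: 2E = 4·19 + 3·x = 76 + 3x.
Every vertex has degree 4, so 4V = 2E.
Euler: V − E + F = 2 ⇒ (2E)/4 − E + (19 + x) = 2.
Multiply by 8: 2·(2E) − 4·(2E) + 8·(19 + x) = 16, i.e. 152 + 8x − 2·(76 + 3x) = 16.
Collecting terms: 2x = 16, so x = 8.
Then 2E = 76 + 3·8 = 100, so E = 50, V = 2E/4 = 25, F = 19 + 8 = 27.

25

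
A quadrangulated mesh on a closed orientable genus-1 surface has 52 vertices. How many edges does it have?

χ = 2 − 2·1 = 0, and every face is a square so 4F = 2E.
V − E + F = 0 with E = 4F/2 gives 52 − (4/2 − 1)·F = 0, so F = 52 and E = 104.

104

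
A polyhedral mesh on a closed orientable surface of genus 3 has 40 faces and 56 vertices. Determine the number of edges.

For a closed orientable surface of genus 3, χ = 2 − 2·3 = -4.
E = V + F − (-4) = 56 + 40 − (-4) = 100.

100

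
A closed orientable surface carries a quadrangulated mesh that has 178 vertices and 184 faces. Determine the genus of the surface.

4

Every face is a square, so 2E = 4·184 = 736, giving E = 368.
χ = V − E + F = 178 − 368 + 184 = -6.
For a closed orientable surface χ = 2 − 2g, so g = (2 − (-6))/2 = 4.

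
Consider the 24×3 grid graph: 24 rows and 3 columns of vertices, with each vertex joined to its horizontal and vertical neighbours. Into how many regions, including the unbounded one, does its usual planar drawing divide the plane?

The grid has V = 24·3 = 72 vertices and E = 24·2 + 3·23 = 117 edges.
F = 2 − V + E = 2 − 72 + 117 = 47.

47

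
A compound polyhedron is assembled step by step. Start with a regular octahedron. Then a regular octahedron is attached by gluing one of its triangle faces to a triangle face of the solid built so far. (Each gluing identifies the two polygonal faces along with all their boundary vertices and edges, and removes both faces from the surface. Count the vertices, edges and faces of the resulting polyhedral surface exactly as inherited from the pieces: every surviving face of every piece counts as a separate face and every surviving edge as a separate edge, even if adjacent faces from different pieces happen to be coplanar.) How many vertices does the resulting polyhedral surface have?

A regular octahedron: V=6, E=12, F=8.
Attach a regular octahedron (V=6, E=12, F=8) along a 3-gon: merge 3 vertices and 3 edges, delete both glued faces → V=9, E=21, F=14.
Check: V − E + F = 9 − 21 + 14 = 2.

9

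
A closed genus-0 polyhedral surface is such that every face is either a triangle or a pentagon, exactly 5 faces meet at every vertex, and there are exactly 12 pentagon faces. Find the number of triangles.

Let x be the number of triangles; then F = 12 + x.
Edge–face incidences: 2E = 5·12 + 3·x = 60 + 3x.
Every vertex has degree 5, so 5V = 2E.
Euler: V − E + F = 2 ⇒ (2E)/5 − E + (12 + x) = 2.
Multiply by 10: 2·(2E) − 5·(2E) + 10·(12 + x) = 20, i.e. 120 + 10x − 3·(60 + 3x) = 20.
Collecting terms: x − 60 = 20, so x = 80.
Then 2E = 60 + 3·80 = 300, so E = 150, V = 2E/5 = 60, F = 12 + 80 = 92.

80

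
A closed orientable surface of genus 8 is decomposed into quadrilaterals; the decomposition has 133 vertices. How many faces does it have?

χ = 2 − 2·8 = -14, and every face is a square so 4F = 2E.
V − E + F = -14 with E = 4F/2 gives 133 − (4/2 − 1)·F = -14, so F = 147 and E = 294.

147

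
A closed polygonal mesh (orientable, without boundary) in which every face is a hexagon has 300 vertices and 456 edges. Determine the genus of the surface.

Every face is a hexagon and each edge borders two faces, so 6F = 2·456, giving F = 152.
χ = V − E + F = 300 − 456 + 152 = -4.
For a closed orientable surface χ = 2 − 2g, so g = (2 − (-4))/2 = 3.

3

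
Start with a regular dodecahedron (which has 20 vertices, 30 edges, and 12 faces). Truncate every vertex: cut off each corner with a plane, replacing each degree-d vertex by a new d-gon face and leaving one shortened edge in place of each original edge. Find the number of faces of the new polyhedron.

32

Truncation replaces each original edge-end by a new vertex, so V′ = 2E = 60.
Each original edge survives, and each old vertex of degree d contributes d new edges; summing degrees gives Σd = 2E, so E′ = E + 2E = 3E = 90.
Each original face survives and each original vertex becomes one new face: F′ = F + V = 32.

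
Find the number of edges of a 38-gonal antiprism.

An antiprism on an n-gon has two n-gon caps and 2n triangles: V = 2·38 = 76, E = 4·38 = 152, F = 2·38 + 2 = 78.

152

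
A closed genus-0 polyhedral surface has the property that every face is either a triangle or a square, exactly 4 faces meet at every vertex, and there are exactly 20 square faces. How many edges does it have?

Let x be the number of triangles; then F = 20 + x.
Edge–face incidences: 2E = 4·20 + 3·x = 80 + 3x.
Every vertex has degree 4, so 4V = 2E.
Euler: V − E + F = 2 ⇒ (2E)/4 − E + (20 + x) = 2.
Multiply by 8: 2·(2E) − 4·(2E) + 8·(20 + x) = 16, i.e. 160 + 8x − 2·(80 + 3x) = 16.
Collecting terms: 2x = 16, so x = 8.
Then 2E = 80 + 3·8 = 104, so E = 52, V = 2E/4 = 26, F = 20 + 8 = 28.

52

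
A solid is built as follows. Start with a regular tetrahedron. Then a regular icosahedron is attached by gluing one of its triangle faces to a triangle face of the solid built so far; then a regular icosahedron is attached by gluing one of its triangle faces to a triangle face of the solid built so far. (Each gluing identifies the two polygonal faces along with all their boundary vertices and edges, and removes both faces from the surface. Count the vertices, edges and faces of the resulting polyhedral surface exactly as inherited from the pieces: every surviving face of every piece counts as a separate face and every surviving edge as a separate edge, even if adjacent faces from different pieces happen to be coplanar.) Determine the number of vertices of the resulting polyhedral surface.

A regular tetrahedron: V=4, E=6, F=4.
Attach a regular icosahedron (V=12, E=30, F=20) along a 3-gon: merge 3 vertices and 3 edges, delete both glued faces → V=13, E=33, F=22.
Attach a regular icosahedron (V=12, E=30, F=20) along a 3-gon: merge 3 vertices and 3 edges, delete both glued faces → V=22, E=60, F=40.
Check: V − E + F = 22 − 60 + 40 = 2.

22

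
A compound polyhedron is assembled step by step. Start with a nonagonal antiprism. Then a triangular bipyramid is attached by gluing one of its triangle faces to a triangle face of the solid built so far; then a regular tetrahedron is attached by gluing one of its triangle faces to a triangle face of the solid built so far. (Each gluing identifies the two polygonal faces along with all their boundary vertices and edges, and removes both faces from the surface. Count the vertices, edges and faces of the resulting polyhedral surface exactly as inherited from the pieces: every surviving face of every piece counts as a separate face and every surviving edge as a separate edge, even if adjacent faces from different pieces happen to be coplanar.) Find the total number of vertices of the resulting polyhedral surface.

A nonagonal antiprism: V=18, E=36, F=20.
Attach a triangular bipyramid (V=5, E=9, F=6) along a 3-gon: merge 3 vertices and 3 edges, delete both glued faces → V=20, E=42, F=24.
Attach a regular tetrahedron (V=4, E=6, F=4) along a 3-gon: merge 3 vertices and 3 edges, delete both glued faces → V=21, E=45, F=26.
Check: V − E + F = 21 − 45 + 26 = 2.

21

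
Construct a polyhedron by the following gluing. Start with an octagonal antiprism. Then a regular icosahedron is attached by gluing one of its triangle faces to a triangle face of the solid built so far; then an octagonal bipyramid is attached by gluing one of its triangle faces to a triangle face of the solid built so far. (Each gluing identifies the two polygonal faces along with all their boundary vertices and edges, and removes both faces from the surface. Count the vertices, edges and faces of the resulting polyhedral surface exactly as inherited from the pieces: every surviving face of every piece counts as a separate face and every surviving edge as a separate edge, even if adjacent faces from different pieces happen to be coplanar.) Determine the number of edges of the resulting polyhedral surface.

An octagonal antiprism: V=16, E=32, F=18.
Attach a regular icosahedron (V=12, E=30, F=20) along a 3-gon: merge 3 vertices and 3 edges, delete both glued faces → V=25, E=59, F=36.
Attach an octagonal bipyramid (V=10, E=24, F=16) along a 3-gon: merge 3 vertices and 3 edges, delete both glued faces → V=32, E=80, F=50.
Check: V − E + F = 32 − 80 + 50 = 2.

80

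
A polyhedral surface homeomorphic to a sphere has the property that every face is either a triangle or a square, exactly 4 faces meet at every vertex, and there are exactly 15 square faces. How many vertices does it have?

Let x be the number of triangles; then F = 15 + x.
Edge–face incidences: 2E = 4·15 + 3·x = 60 + 3x.
Every vertex has degree 4, so 4V = 2E.
Euler: V − E + F = 2 ⇒ (2E)/4 − E + (15 + x) = 2.
Multiply by 8: 2·(2E) − 4·(2E) + 8·(15 + x) = 16, i.e. 120 + 8x − 2·(60 + 3x) = 16.
Collecting terms: 2x = 16, so x = 8.
Then 2E = 60 + 3·8 = 84, so E = 42, V = 2E/4 = 21, F = 15 + 8 = 23.

21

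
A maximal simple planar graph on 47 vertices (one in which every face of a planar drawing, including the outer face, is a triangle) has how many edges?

135

In a plane triangulation 3F = 2E and V − E + F = 2, so E = 3V − 6 = 3·47 − 6 = 135.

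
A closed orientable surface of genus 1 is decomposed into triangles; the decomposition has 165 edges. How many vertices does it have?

χ = 2 − 2·1 = 0, and every face is a triangle so 3F = 2E.
F = 2E/3 = 110. Then V = 0 + E − F = 0 + 165 − 110 = 55.

55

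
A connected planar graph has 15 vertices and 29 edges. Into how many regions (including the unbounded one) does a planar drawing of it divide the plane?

16

Euler's formula for a connected plane graph: V − E + F = 2, so F = 2 − 15 + 29 = 16.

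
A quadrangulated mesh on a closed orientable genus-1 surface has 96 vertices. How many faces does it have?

96

χ = 2 − 2·1 = 0, and every face is a square so 4F = 2E.
V − E + F = 0 with E = 4F/2 gives 96 − (4/2 − 1)·F = 0, so F = 96 and E = 192.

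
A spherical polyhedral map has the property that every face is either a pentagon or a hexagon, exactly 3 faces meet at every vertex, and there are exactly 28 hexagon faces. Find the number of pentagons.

12

Let x be the number of pentagons; then F = 28 + x.
Edge–face incidences: 2E = 6·28 + 5·x = 168 + 5x.
Every vertex has degree 3, so 3V = 2E.
Euler: V − E + F = 2 ⇒ (2E)/3 − E + (28 + x) = 2.
Multiply by 6: 2·(2E) − 3·(2E) + 6·(28 + x) = 12, i.e. 168 + 6x − (168 + 5x) = 12.
Collecting terms: x = 12.
Then 2E = 168 + 5·12 = 228, so E = 114, V = 2E/3 = 76, F = 28 + 12 = 40.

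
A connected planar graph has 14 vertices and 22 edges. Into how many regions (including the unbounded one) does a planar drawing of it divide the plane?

10

Euler's formula for a connected plane graph: V − E + F = 2, so F = 2 − 14 + 22 = 10.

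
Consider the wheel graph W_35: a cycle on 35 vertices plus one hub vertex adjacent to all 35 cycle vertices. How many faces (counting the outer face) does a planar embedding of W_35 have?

W_35 has V = 35 + 1 = 36 vertices and E = 2·35 = 70 edges.
By Euler's formula F = 2 − V + E = 2 − 36 + 70 = 36.

36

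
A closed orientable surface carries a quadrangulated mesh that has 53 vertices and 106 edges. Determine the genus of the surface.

Every face is a square and each edge borders two faces, so 4F = 2·106, giving F = 53.
χ = V − E + F = 53 − 106 + 53 = 0.
For a closed orientable surface χ = 2 − 2g, so g = (2 − (0))/2 = 1.

1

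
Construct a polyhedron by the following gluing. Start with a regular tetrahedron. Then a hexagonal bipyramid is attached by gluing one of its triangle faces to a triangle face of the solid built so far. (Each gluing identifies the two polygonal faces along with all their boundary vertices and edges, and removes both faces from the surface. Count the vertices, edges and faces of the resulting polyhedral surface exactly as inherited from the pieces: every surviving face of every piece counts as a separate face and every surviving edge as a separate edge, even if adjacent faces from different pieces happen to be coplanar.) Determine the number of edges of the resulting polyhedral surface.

21

A regular tetrahedron: V=4, E=6, F=4.
Attach a hexagonal bipyramid (V=8, E=18, F=12) along a 3-gon: merge 3 vertices and 3 edges, delete both glued faces → V=9, E=21, F=14.
Check: V − E + F = 9 − 21 + 14 = 2.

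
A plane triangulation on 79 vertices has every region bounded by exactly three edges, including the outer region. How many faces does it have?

154

In a plane triangulation 3F = 2E and V − E + F = 2, so F = 2V − 4 = 2·79 − 4 = 154.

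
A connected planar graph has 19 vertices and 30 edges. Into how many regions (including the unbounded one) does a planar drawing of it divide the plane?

Euler's formula for a connected plane graph: V − E + F = 2, so F = 2 − 19 + 30 = 13.

13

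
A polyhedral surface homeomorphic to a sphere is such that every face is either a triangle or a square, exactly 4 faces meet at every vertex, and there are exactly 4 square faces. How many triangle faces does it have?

8

Let x be the number of triangles; then F = 4 + x.
Edge–face incidences: 2E = 4·4 + 3·x = 16 + 3x.
Every vertex has degree 4, so 4V = 2E.
Euler: V − E + F = 2 ⇒ (2E)/4 − E + (4 + x) = 2.
Multiply by 8: 2·(2E) − 4·(2E) + 8·(4 + x) = 16, i.e. 32 + 8x − 2·(16 + 3x) = 16.
Collecting terms: 2x = 16, so x = 8.
Then 2E = 16 + 3·8 = 40, so E = 20, V = 2E/4 = 10, F = 4 + 8 = 12.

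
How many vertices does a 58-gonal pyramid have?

A pyramid on an n-gon base has one n-gon and n triangles: V = 58 + 1 = 59, E = 2·58 = 116, F = 58 + 1 = 59.

59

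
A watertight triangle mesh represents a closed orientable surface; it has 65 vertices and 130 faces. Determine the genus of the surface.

Every face is a triangle, so 2E = 3·130 = 390, giving E = 195.
χ = V − E + F = 65 − 195 + 130 = 0.
For a closed orientable surface χ = 2 − 2g, so g = (2 − (0))/2 = 1.

1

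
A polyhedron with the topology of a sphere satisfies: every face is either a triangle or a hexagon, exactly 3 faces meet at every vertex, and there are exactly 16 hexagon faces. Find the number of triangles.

Let x be the number of triangles; then F = 16 + x.
Edge–face incidences: 2E = 6·16 + 3·x = 96 + 3x.
Every vertex has degree 3, so 3V = 2E.
Euler: V − E + F = 2 ⇒ (2E)/3 − E + (16 + x) = 2.
Multiply by 6: 2·(2E) − 3·(2E) + 6·(16 + x) = 12, i.e. 96 + 6x − (96 + 3x) = 12.
Collecting terms: 3x = 12, so x = 4.
Then 2E = 96 + 3·4 = 108, so E = 54, V = 2E/3 = 36, F = 16 + 4 = 20.

4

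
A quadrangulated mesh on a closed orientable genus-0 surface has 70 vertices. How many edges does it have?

136

χ = 2 − 2·0 = 2, and every face is a square so 4F = 2E.
V − E + F = 2 with E = 4F/2 gives 70 − (4/2 − 1)·F = 2, so F = 68 and E = 136.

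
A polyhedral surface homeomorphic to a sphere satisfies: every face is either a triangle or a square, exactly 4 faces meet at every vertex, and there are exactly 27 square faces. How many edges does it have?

Let x be the number of triangles; then F = 27 + x.
Edge–face incidences: 2E = 4·27 + 3·x = 108 + 3x.
Every vertex has degree 4, so 4V = 2E.
Euler: V − E + F = 2 ⇒ (2E)/4 − E + (27 + x) = 2.
Multiply by 8: 2·(2E) − 4·(2E) + 8·(27 + x) = 16, i.e. 216 + 8x − 2·(108 + 3x) = 16.
Collecting terms: 2x = 16, so x = 8.
Then 2E = 108 + 3·8 = 132, so E = 66, V = 2E/4 = 33, F = 27 + 8 = 35.

66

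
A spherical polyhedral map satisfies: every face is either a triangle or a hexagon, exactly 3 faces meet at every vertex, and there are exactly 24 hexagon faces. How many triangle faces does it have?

Let x be the number of triangles; then F = 24 + x.
Edge–face incidences: 2E = 6·24 + 3·x = 144 + 3x.
Every vertex has degree 3, so 3V = 2E.
Euler: V − E + F = 2 ⇒ (2E)/3 − E + (24 + x) = 2.
Multiply by 6: 2·(2E) − 3·(2E) + 6·(24 + x) = 12, i.e. 144 + 6x − (144 + 3x) = 12.
Collecting terms: 3x = 12, so x = 4.
Then 2E = 144 + 3·4 = 156, so E = 78, V = 2E/3 = 52, F = 24 + 4 = 28.

4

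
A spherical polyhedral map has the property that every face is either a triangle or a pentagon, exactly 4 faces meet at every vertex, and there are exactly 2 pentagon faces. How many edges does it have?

20

Let x be the number of triangles; then F = 2 + x.
Edge–face incidences: 2E = 5·2 + 3·x = 10 + 3x.
Every vertex has degree 4, so 4V = 2E.
Euler: V − E + F = 2 ⇒ (2E)/4 − E + (2 + x) = 2.
Multiply by 8: 2·(2E) − 4·(2E) + 8·(2 + x) = 16, i.e. 16 + 8x − 2·(10 + 3x) = 16.
Collecting terms: 2x − 4 = 16, so 2x = 20, so x = 10.
Then 2E = 10 + 3·10 = 40, so E = 20, V = 2E/4 = 10, F = 2 + 10 = 12.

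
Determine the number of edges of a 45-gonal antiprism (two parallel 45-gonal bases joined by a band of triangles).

An antiprism on an n-gon has two n-gon caps and 2n triangles: V = 2·45 = 90, E = 4·45 = 180, F = 2·45 + 2 = 92.

180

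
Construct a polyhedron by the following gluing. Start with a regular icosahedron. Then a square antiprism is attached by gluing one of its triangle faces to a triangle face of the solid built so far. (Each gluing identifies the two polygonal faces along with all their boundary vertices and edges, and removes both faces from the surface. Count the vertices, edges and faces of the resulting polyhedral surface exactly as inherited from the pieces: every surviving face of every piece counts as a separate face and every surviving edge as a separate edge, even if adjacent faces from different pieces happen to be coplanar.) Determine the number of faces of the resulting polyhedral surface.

A regular icosahedron: V=12, E=30, F=20.
Attach a square antiprism (V=8, E=16, F=10) along a 3-gon: merge 3 vertices and 3 edges, delete both glued faces → V=17, E=43, F=28.
Check: V − E + F = 17 − 43 + 28 = 2.

28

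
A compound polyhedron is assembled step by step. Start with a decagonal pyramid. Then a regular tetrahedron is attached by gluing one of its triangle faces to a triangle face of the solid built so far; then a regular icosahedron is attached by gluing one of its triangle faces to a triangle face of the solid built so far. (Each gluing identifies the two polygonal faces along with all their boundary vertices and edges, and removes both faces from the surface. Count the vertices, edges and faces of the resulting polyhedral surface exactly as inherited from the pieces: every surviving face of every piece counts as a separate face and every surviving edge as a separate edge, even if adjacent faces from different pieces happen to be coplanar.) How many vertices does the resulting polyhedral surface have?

21

A decagonal pyramid: V=11, E=20, F=11.
Attach a regular tetrahedron (V=4, E=6, F=4) along a 3-gon: merge 3 vertices and 3 edges, delete both glued faces → V=12, E=23, F=13.
Attach a regular icosahedron (V=12, E=30, F=20) along a 3-gon: merge 3 vertices and 3 edges, delete both glued faces → V=21, E=50, F=31.
Check: V − E + F = 21 − 50 + 31 = 2.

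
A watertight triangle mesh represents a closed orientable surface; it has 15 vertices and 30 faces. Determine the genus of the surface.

1

Every face is a triangle, so 2E = 3·30 = 90, giving E = 45.
χ = V − E + F = 15 − 45 + 30 = 0.
For a closed orientable surface χ = 2 − 2g, so g = (2 − (0))/2 = 1.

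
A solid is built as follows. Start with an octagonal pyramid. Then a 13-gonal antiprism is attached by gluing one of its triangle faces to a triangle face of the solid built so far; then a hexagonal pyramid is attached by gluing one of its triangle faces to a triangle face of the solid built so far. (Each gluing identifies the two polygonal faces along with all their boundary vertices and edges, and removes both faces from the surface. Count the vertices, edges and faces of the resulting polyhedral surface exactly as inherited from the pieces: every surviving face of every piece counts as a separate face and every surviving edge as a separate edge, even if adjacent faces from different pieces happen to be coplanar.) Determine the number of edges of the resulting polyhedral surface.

74

An octagonal pyramid: V=9, E=16, F=9.
Attach a 13-gonal antiprism (V=26, E=52, F=28) along a 3-gon: merge 3 vertices and 3 edges, delete both glued faces → V=32, E=65, F=35.
Attach a hexagonal pyramid (V=7, E=12, F=7) along a 3-gon: merge 3 vertices and 3 edges, delete both glued faces → V=36, E=74, F=40.
Check: V − E + F = 36 − 74 + 40 = 2.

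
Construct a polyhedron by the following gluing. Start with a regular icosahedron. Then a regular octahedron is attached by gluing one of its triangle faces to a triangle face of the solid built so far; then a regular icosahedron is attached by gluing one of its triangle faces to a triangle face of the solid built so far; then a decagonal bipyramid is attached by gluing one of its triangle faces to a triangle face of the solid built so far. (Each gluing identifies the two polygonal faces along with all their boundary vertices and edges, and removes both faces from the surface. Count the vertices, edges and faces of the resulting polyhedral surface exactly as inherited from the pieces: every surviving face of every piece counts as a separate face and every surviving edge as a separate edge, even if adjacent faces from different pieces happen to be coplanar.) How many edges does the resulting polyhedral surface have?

A regular icosahedron: V=12, E=30, F=20.
Attach a regular octahedron (V=6, E=12, F=8) along a 3-gon: merge 3 vertices and 3 edges, delete both glued faces → V=15, E=39, F=26.
Attach a regular icosahedron (V=12, E=30, F=20) along a 3-gon: merge 3 vertices and 3 edges, delete both glued faces → V=24, E=66, F=44.
Attach a decagonal bipyramid (V=12, E=30, F=20) along a 3-gon: merge 3 vertices and 3 edges, delete both glued faces → V=33, E=93, F=62.
Check: V − E + F = 33 − 93 + 62 = 2.

93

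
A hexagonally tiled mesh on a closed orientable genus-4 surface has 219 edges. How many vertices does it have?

χ = 2 − 2·4 = -6, and every face is a hexagon so 6F = 2E.
F = 2E/6 = 73. Then V = -6 + E − F = -6 + 219 − 73 = 140.

140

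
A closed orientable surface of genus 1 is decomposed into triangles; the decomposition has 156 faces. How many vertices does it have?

χ = 2 − 2·1 = 0, and every face is a triangle so 3F = 2E.
E = 3·156/2 = 234. Then V = 0 + E − F = 0 + 234 − 156 = 78.

78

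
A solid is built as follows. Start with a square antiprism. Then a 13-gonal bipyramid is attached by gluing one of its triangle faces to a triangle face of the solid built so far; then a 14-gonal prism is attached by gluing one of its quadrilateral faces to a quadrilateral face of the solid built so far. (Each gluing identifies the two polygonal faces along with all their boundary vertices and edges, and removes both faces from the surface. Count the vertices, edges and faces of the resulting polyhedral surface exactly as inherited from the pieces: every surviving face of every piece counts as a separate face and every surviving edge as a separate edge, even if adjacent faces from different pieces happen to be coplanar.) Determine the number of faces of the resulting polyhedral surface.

48

A square antiprism: V=8, E=16, F=10.
Attach a 13-gonal bipyramid (V=15, E=39, F=26) along a 3-gon: merge 3 vertices and 3 edges, delete both glued faces → V=20, E=52, F=34.
Attach a 14-gonal prism (V=28, E=42, F=16) along a 4-gon: merge 4 vertices and 4 edges, delete both glued faces → V=44, E=90, F=48.
Check: V − E + F = 44 − 90 + 48 = 2.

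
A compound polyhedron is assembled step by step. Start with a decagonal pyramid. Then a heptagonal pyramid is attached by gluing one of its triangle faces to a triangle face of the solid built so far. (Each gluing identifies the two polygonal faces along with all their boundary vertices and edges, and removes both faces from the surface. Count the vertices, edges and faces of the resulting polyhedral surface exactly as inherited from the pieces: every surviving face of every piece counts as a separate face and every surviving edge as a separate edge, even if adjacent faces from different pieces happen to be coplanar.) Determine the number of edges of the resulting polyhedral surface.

31

A decagonal pyramid: V=11, E=20, F=11.
Attach a heptagonal pyramid (V=8, E=14, F=8) along a 3-gon: merge 3 vertices and 3 edges, delete both glued faces → V=16, E=31, F=17.
Check: V − E + F = 16 − 31 + 17 = 2.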